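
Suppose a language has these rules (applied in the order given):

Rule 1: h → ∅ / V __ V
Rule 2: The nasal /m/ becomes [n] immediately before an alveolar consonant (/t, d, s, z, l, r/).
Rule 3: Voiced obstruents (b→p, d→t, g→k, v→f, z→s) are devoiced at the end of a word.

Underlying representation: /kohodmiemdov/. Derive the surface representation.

koodmiendof

Rule 1 (intervocalic h-deletion): /h/ occurs between vowels /o/ and /o/, so it deletes. /kohodmiemdov/ → koodmiemdov.
Rule 2 (nasal place assimilation): /m/ precedes the alveolar consonant /d/, so it assimilates in place to [n]. /koodmiemdov/ → koodmiendov.
Rule 3 (final devoicing): /v/ is a voiced obstruent in word-final position, so it devoices to [f]. /koodmiendov/ → koodmiendof.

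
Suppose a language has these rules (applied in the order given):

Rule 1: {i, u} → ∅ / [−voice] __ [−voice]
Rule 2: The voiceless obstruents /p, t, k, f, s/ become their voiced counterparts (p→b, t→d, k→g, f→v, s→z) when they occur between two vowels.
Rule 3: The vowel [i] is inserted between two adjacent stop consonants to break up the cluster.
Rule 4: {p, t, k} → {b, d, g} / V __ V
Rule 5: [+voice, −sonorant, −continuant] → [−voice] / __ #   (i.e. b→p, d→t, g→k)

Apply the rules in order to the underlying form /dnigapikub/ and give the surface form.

Rule 1 (high vowel syncope): /i/ is a high vowel flanked by voiceless consonants /p/ and /k/, so it deletes. /dnigapikub/ → dnigapkub.
Rule 2 (intervocalic voicing): no segment meets the environment; /dnigapkub/ is unchanged.
Rule 3 (stop-cluster i-epenthesis): /p/ and /k/ form a stop–stop cluster, so [i] is inserted between them. /dnigapkub/ → dnigapikub.
Rule 4 (intervocalic voicing): /p/ is a voiceless stop between vowels /a/ and /i/, so it voices to [b]. /k/ is a voiceless stop between vowels /i/ and /u/, so it voices to [g]. /dnigapikub/ → dnigabigub.
Rule 5 (final devoicing): /b/ is a voiced stop in word-final position, so it devoices to [p]. /dnigabigub/ → dnigabigup.

dnigabigup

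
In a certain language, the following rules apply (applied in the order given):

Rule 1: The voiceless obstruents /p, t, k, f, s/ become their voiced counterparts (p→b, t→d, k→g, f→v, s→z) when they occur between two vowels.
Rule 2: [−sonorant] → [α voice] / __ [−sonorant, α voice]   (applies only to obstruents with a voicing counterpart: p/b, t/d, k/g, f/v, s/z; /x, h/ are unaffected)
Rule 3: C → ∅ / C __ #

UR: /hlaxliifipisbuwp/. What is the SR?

Rule 1 (intervocalic voicing): /f/ is a voiceless obstruent between vowels /i/ and /i/, so it voices to [v]. /p/ is a voiceless obstruent between vowels /i/ and /i/, so it voices to [b]. /hlaxliifipisbuwp/ → hlaxliivibisbuwp.
Rule 2 (regressive voicing assimilation): /s/ precedes the voiced obstruent /b/, so it voices to [z] by assimilation. /hlaxliivibisbuwp/ → hlaxliivibizbuwp.
Rule 3 (final cluster simplification): /p/ is the second consonant of a word-final cluster /wp/, so it deletes. /hlaxliivibizbuwp/ → hlaxliivibizbuw.

hlaxliivibizbuw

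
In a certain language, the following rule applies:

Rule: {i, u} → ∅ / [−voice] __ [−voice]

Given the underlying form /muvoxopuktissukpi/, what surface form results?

muvoxopktsskpi

/u/ is a high vowel flanked by voiceless consonants /p/ and /k/, so it deletes.
/i/ is a high vowel flanked by voiceless consonants /t/ and /s/, so it deletes.
/u/ is a high vowel flanked by voiceless consonants /s/ and /k/, so it deletes.
The other instances of /u/, /i/ do not occur in the required environment and remain unchanged.
Surface form: [muvoxopktsskpi].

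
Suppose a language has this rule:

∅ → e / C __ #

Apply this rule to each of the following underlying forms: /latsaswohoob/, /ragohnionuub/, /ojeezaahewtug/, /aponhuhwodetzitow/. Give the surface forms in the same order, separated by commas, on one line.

/latsaswohoob/: the form ends in the consonant /b/, so [e] is inserted word-finally. → [latsaswohoobe].
/ragohnionuub/: the form ends in the consonant /b/, so [e] is inserted word-finally. → [ragohnionuube].
/ojeezaahewtug/: the form ends in the consonant /g/, so [e] is inserted word-finally. → [ojeezaahewtuge].
/aponhuhwodetzitow/: the form ends in the consonant /w/, so [e] is inserted word-finally. → [aponhuhwodetzitowe].

latsaswohoobe, ragohnionuube, ojeezaahewtuge, aponhuhwodetzitowe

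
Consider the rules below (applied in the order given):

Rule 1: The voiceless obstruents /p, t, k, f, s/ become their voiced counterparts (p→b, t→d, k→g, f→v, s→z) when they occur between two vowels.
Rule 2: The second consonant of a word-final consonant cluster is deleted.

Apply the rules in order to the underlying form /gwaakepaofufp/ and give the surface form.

gwaagebaovuf

Rule 1 (intervocalic voicing): /k/ is a voiceless obstruent between vowels /a/ and /e/, so it voices to [g]. /p/ is a voiceless obstruent between vowels /e/ and /a/, so it voices to [b]. /f/ is a voiceless obstruent between vowels /o/ and /u/, so it voices to [v]. /gwaakepaofufp/ → gwaagebaovufp.
Rule 2 (final cluster simplification): /p/ is the second consonant of a word-final cluster /fp/, so it deletes. /gwaagebaovufp/ → gwaagebaovuf.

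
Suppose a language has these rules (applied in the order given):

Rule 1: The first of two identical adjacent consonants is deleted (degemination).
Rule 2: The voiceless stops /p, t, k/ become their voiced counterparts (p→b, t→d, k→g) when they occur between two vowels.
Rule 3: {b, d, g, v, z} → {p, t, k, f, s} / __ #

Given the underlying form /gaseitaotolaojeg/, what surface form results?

gaseidaodolaojek

Rule 1 (degemination): no segment meets the environment; /gaseitaotolaojeg/ is unchanged.
Rule 2 (intervocalic voicing): /t/ is a voiceless stop between vowels /i/ and /a/, so it voices to [d]. /t/ is a voiceless stop between vowels /o/ and /o/, so it voices to [d]. /gaseitaotolaojeg/ → gaseidaodolaojeg.
Rule 3 (final devoicing): /g/ is a voiced obstruent in word-final position, so it devoices to [k]. /gaseidaodolaojeg/ → gaseidaodolaojek.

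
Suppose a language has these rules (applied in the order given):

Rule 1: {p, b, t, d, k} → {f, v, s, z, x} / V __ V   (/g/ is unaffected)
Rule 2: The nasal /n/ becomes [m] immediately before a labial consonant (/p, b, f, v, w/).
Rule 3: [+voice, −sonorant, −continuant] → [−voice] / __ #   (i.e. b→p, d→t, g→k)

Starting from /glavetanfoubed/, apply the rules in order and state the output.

glavesamfouvet

Rule 1 (intervocalic spirantization): /t/ is a stop between vowels /e/ and /a/, so it spirantizes to the fricative [s]. /b/ is a stop between vowels /u/ and /e/, so it spirantizes to the fricative [v]. /glavetanfoubed/ → glavesanfouved.
Rule 2 (nasal place assimilation): /n/ precedes the labial consonant /f/, so it assimilates in place to [m]. /glavesanfouved/ → glavesamfouved.
Rule 3 (final devoicing): /d/ is a voiced stop in word-final position, so it devoices to [t]. /glavesamfouved/ → glavesamfouvet.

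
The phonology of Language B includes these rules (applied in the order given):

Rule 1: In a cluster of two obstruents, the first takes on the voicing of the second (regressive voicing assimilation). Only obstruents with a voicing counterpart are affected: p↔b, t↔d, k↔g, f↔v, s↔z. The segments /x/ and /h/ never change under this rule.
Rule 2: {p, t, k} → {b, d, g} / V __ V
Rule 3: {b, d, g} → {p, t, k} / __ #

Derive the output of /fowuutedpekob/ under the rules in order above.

Rule 1 (regressive voicing assimilation): /d/ precedes the voiceless obstruent /p/, so it devoices to [t] by assimilation. /fowuutedpekob/ → fowuutetpekob.
Rule 2 (intervocalic voicing): /t/ is a voiceless stop between vowels /u/ and /e/, so it voices to [d]. /k/ is a voiceless stop between vowels /e/ and /o/, so it voices to [g]. /fowuutetpekob/ → fowuudetpegob.
Rule 3 (final devoicing): /b/ is a voiced stop in word-final position, so it devoices to [p]. /fowuudetpegob/ → fowuudetpegop.

fowuudetpegop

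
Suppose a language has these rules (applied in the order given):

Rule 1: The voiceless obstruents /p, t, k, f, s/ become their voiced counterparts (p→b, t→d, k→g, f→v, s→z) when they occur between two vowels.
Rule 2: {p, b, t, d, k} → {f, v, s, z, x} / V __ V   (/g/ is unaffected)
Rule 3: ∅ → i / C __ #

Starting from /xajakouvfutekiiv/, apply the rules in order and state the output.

xajagouvfuzegiivi

Rule 1 (intervocalic voicing): /k/ is a voiceless obstruent between vowels /a/ and /o/, so it voices to [g]. /t/ is a voiceless obstruent between vowels /u/ and /e/, so it voices to [d]. /k/ is a voiceless obstruent between vowels /e/ and /i/, so it voices to [g]. /xajakouvfutekiiv/ → xajagouvfudegiiv.
Rule 2 (intervocalic spirantization): /d/ is a stop between vowels /u/ and /e/, so it spirantizes to the fricative [z]. /xajagouvfudegiiv/ → xajagouvfuzegiiv.
Rule 3 (final i-epenthesis): the form ends in the consonant /v/, so [i] is inserted word-finally. /xajagouvfuzegiiv/ → xajagouvfuzegiivi.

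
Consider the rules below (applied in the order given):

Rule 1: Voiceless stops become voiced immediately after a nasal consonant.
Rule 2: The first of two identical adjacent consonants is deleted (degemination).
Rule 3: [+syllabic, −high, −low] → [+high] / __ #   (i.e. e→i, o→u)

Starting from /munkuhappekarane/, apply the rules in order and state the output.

Rule 1 (post-nasal voicing): /k/ is a voiceless stop immediately after the nasal /n/, so it voices to [g]. /munkuhappekarane/ → munguhappekarane.
Rule 2 (degemination): /pp/ is a geminate; the first /p/ deletes. /munguhappekarane/ → munguhapekarane.
Rule 3 (final vowel raising): /e/ is a mid vowel in word-final position, so it raises to [i]. /munguhapekarane/ → munguhapekarani.

munguhapekarani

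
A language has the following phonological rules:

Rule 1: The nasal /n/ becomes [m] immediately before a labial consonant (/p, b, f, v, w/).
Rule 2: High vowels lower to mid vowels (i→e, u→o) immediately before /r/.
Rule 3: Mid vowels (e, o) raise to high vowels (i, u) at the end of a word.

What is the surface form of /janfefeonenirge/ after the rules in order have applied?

jamfefeonenergi

Rule 1 (nasal place assimilation): /n/ precedes the labial consonant /f/, so it assimilates in place to [m]. /janfefeonenirge/ → jamfefeonenirge.
Rule 2 (pre-rhotic lowering): /i/ is a high vowel immediately before /r/, so it lowers to [e]. /jamfefeonenirge/ → jamfefeonenerge.
Rule 3 (final vowel raising): /e/ is a mid vowel in word-final position, so it raises to [i]. /jamfefeonenerge/ → jamfefeonenergi.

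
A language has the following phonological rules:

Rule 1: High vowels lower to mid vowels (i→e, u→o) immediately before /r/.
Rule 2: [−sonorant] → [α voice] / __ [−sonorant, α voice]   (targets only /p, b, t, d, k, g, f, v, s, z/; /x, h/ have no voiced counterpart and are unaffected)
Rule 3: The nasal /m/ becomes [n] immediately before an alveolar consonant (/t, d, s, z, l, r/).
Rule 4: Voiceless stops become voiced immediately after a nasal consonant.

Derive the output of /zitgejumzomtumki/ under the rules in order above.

Rule 1 (pre-rhotic lowering): no segment meets the environment; /zitgejumzomtumki/ is unchanged.
Rule 2 (regressive voicing assimilation): /t/ precedes the voiced obstruent /g/, so it voices to [d] by assimilation. /zitgejumzomtumki/ → zidgejumzomtumki.
Rule 3 (nasal place assimilation): /m/ precedes the alveolar consonant /z/, so it assimilates in place to [n]. /m/ precedes the alveolar consonant /t/, so it assimilates in place to [n]. /zidgejumzomtumki/ → zidgejunzontumki.
Rule 4 (post-nasal voicing): /t/ is a voiceless stop immediately after the nasal /n/, so it voices to [d]. /k/ is a voiceless stop immediately after the nasal /m/, so it voices to [g]. /zidgejunzontumki/ → zidgejunzondumgi.

zidgejunzondumgi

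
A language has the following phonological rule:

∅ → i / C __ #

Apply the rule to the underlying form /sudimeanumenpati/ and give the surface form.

No segment of /sudimeanumenpati/ meets the structural description of the rule, so the form surfaces unchanged.

sudimeanumenpati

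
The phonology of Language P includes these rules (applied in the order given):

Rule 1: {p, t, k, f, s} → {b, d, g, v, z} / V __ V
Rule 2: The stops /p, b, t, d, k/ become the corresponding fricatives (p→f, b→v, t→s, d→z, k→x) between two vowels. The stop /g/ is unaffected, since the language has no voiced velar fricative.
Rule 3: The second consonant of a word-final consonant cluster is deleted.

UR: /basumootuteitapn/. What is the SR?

Rule 1 (intervocalic voicing): /s/ is a voiceless obstruent between vowels /a/ and /u/, so it voices to [z]. /t/ is a voiceless obstruent between vowels /o/ and /u/, so it voices to [d]. /t/ is a voiceless obstruent between vowels /u/ and /e/, so it voices to [d]. /t/ is a voiceless obstruent between vowels /i/ and /a/, so it voices to [d]. /basumootuteitapn/ → bazumoodudeidapn.
Rule 2 (intervocalic spirantization): /d/ is a stop between vowels /o/ and /u/, so it spirantizes to the fricative [z]. /d/ is a stop between vowels /u/ and /e/, so it spirantizes to the fricative [z]. /d/ is a stop between vowels /i/ and /a/, so it spirantizes to the fricative [z]. /bazumoodudeidapn/ → bazumoozuzeizapn.
Rule 3 (final cluster simplification): /n/ is the second consonant of a word-final cluster /pn/, so it deletes. /bazumoozuzeizapn/ → bazumoozuzeizap.

bazumoozuzeizap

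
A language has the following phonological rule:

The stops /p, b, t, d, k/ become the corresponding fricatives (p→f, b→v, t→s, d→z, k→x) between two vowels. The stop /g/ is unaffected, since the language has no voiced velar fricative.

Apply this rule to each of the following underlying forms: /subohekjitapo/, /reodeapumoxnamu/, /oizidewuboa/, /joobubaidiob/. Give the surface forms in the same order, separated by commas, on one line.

suvohekjisafo, reozeafumoxnamu, oizizewuvoa, joovuvaiziob

/subohekjitapo/: /b/ is a stop between vowels /u/ and /o/, so it spirantizes to the fricative [v]. /t/ is a stop between vowels /i/ and /a/, so it spirantizes to the fricative [s]. /p/ is a stop between vowels /a/ and /o/, so it spirantizes to the fricative [f]. → [suvohekjisafo].
/reodeapumoxnamu/: /d/ is a stop between vowels /o/ and /e/, so it spirantizes to the fricative [z]. /p/ is a stop between vowels /a/ and /u/, so it spirantizes to the fricative [f]. → [reozeafumoxnamu].
/oizidewuboa/: /d/ is a stop between vowels /i/ and /e/, so it spirantizes to the fricative [z]. /b/ is a stop between vowels /u/ and /o/, so it spirantizes to the fricative [v]. → [oizizewuvoa].
/joobubaidiob/: /b/ is a stop between vowels /o/ and /u/, so it spirantizes to the fricative [v]. /b/ is a stop between vowels /u/ and /a/, so it spirantizes to the fricative [v]. /d/ is a stop between vowels /i/ and /i/, so it spirantizes to the fricative [z]. → [joovuvaiziob].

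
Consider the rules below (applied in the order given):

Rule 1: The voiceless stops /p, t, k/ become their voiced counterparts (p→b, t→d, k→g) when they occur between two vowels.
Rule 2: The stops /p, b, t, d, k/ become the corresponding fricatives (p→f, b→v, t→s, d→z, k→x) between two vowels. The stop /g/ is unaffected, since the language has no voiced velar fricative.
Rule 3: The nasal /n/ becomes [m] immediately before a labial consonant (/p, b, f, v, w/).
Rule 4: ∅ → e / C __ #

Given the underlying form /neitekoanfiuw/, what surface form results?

neizegoamfiuwe

Rule 1 (intervocalic voicing): /t/ is a voiceless stop between vowels /i/ and /e/, so it voices to [d]. /k/ is a voiceless stop between vowels /e/ and /o/, so it voices to [g]. /neitekoanfiuw/ → neidegoanfiuw.
Rule 2 (intervocalic spirantization): /d/ is a stop between vowels /i/ and /e/, so it spirantizes to the fricative [z]. /neidegoanfiuw/ → neizegoanfiuw.
Rule 3 (nasal place assimilation): /n/ precedes the labial consonant /f/, so it assimilates in place to [m]. /neizegoanfiuw/ → neizegoamfiuw.
Rule 4 (final e-epenthesis): the form ends in the consonant /w/, so [e] is inserted word-finally. /neizegoamfiuw/ → neizegoamfiuwe.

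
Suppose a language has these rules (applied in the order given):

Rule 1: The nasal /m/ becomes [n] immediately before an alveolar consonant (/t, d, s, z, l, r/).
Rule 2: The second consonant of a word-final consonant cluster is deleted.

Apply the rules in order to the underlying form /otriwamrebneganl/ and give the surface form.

Rule 1 (nasal place assimilation): /m/ precedes the alveolar consonant /r/, so it assimilates in place to [n]. /otriwamrebneganl/ → otriwanrebneganl.
Rule 2 (final cluster simplification): /l/ is the second consonant of a word-final cluster /nl/, so it deletes. /otriwanrebneganl/ → otriwanrebnegan.

otriwanrebnegan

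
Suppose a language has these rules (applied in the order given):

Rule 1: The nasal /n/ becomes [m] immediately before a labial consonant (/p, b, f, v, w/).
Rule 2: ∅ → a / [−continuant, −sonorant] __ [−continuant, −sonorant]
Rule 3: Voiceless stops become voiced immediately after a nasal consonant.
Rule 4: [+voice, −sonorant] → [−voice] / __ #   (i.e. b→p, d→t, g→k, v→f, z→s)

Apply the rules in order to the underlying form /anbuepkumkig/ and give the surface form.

Rule 1 (nasal place assimilation): /n/ precedes the labial consonant /b/, so it assimilates in place to [m]. /anbuepkumkig/ → ambuepkumkig.
Rule 2 (stop-cluster a-epenthesis): /p/ and /k/ form a stop–stop cluster, so [a] is inserted between them. /ambuepkumkig/ → ambuepakumkig.
Rule 3 (post-nasal voicing): /k/ is a voiceless stop immediately after the nasal /m/, so it voices to [g]. /ambuepakumkig/ → ambuepakumgig.
Rule 4 (final devoicing): /g/ is a voiced obstruent in word-final position, so it devoices to [k]. /ambuepakumgig/ → ambuepakumgik.

ambuepakumgik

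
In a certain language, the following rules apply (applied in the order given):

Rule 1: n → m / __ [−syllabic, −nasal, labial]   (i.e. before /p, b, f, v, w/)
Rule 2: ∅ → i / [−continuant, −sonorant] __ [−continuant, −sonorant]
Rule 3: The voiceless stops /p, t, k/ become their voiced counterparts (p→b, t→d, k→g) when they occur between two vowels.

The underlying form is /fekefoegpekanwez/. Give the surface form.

Rule 1 (nasal place assimilation): /n/ precedes the labial consonant /w/, so it assimilates in place to [m]. /fekefoegpekanwez/ → fekefoegpekamwez.
Rule 2 (stop-cluster i-epenthesis): /g/ and /p/ form a stop–stop cluster, so [i] is inserted between them. /fekefoegpekamwez/ → fekefoegipekamwez.
Rule 3 (intervocalic voicing): /k/ is a voiceless stop between vowels /e/ and /e/, so it voices to [g]. /p/ is a voiceless stop between vowels /i/ and /e/, so it voices to [b]. /k/ is a voiceless stop between vowels /e/ and /a/, so it voices to [g]. /fekefoegipekamwez/ → fegefoegibegamwez.

fegefoegibegamwez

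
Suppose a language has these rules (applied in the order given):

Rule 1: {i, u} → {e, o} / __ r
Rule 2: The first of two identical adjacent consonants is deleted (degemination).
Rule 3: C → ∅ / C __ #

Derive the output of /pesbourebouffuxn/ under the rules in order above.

pesbooreboufux

Rule 1 (pre-rhotic lowering): /u/ is a high vowel immediately before /r/, so it lowers to [o]. /pesbourebouffuxn/ → pesboorebouffuxn.
Rule 2 (degemination): /ff/ is a geminate; the first /f/ deletes. /pesboorebouffuxn/ → pesbooreboufuxn.
Rule 3 (final cluster simplification): /n/ is the second consonant of a word-final cluster /xn/, so it deletes. /pesbooreboufuxn/ → pesbooreboufux.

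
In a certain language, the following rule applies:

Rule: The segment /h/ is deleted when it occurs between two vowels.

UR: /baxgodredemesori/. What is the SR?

baxgodredemesori

No segment of /baxgodredemesori/ meets the structural description of the rule, so the form surfaces unchanged.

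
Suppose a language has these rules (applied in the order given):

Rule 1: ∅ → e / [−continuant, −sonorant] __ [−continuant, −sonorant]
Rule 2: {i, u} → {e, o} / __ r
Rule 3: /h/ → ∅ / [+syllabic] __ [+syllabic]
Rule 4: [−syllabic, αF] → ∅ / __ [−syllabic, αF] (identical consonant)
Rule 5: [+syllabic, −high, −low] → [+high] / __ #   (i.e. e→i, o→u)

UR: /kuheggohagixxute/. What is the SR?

kuegegoagixuti

Rule 1 (stop-cluster e-epenthesis): /g/ and /g/ form a stop–stop cluster, so [e] is inserted between them. /kuheggohagixxute/ → kuhegegohagixxute.
Rule 2 (pre-rhotic lowering): no segment meets the environment; /kuhegegohagixxute/ is unchanged.
Rule 3 (intervocalic h-deletion): /h/ occurs between vowels /u/ and /e/, so it deletes. /h/ occurs between vowels /o/ and /a/, so it deletes. /kuhegegohagixxute/ → kuegegoagixxute.
Rule 4 (degemination): /xx/ is a geminate; the first /x/ deletes. /kuegegoagixxute/ → kuegegoagixute.
Rule 5 (final vowel raising): /e/ is a mid vowel in word-final position, so it raises to [i]. /kuegegoagixute/ → kuegegoagixuti.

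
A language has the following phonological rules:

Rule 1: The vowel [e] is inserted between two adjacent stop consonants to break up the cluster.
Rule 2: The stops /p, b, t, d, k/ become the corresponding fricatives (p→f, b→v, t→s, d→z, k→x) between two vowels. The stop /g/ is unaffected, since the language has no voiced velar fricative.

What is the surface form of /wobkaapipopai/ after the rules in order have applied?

Rule 1 (stop-cluster e-epenthesis): /b/ and /k/ form a stop–stop cluster, so [e] is inserted between them. /wobkaapipopai/ → wobekaapipopai.
Rule 2 (intervocalic spirantization): /b/ is a stop between vowels /o/ and /e/, so it spirantizes to the fricative [v]. /k/ is a stop between vowels /e/ and /a/, so it spirantizes to the fricative [x]. /p/ is a stop between vowels /a/ and /i/, so it spirantizes to the fricative [f]. /p/ is a stop between vowels /i/ and /o/, so it spirantizes to the fricative [f]. /p/ is a stop between vowels /o/ and /a/, so it spirantizes to the fricative [f]. /wobekaapipopai/ → wovexaafifofai.

wovexaafifofai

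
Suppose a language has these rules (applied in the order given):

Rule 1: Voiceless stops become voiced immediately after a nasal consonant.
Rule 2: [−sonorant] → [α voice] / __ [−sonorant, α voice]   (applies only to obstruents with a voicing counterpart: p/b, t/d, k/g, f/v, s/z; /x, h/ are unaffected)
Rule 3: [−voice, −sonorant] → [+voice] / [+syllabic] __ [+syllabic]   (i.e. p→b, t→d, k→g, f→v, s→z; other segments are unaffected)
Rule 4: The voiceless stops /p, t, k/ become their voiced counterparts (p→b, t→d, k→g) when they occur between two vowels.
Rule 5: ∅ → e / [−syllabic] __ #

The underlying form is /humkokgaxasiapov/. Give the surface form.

humgoggaxaziabove

Rule 1 (post-nasal voicing): /k/ is a voiceless stop immediately after the nasal /m/, so it voices to [g]. /humkokgaxasiapov/ → humgokgaxasiapov.
Rule 2 (regressive voicing assimilation): /k/ precedes the voiced obstruent /g/, so it voices to [g] by assimilation. /humgokgaxasiapov/ → humgoggaxasiapov.
Rule 3 (intervocalic voicing): /s/ is a voiceless obstruent between vowels /a/ and /i/, so it voices to [z]. /p/ is a voiceless obstruent between vowels /a/ and /o/, so it voices to [b]. /humgoggaxasiapov/ → humgoggaxaziabov.
Rule 4 (intervocalic voicing): no segment meets the environment; /humgoggaxaziabov/ is unchanged.
Rule 5 (final e-epenthesis): the form ends in the consonant /v/, so [e] is inserted word-finally. /humgoggaxaziabov/ → humgoggaxaziabove.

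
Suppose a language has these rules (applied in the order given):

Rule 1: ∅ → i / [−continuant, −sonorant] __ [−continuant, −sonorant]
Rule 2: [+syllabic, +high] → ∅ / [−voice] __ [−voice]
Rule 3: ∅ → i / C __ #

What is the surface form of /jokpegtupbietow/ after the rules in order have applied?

jokpegitpibietowi

Rule 1 (stop-cluster i-epenthesis): /k/ and /p/ form a stop–stop cluster, so [i] is inserted between them. /g/ and /t/ form a stop–stop cluster, so [i] is inserted between them. /p/ and /b/ form a stop–stop cluster, so [i] is inserted between them. /jokpegtupbietow/ → jokipegitupibietow.
Rule 2 (high vowel syncope): /i/ is a high vowel flanked by voiceless consonants /k/ and /p/, so it deletes. /u/ is a high vowel flanked by voiceless consonants /t/ and /p/, so it deletes. /jokipegitupibietow/ → jokpegitpibietow.
Rule 3 (final i-epenthesis): the form ends in the consonant /w/, so [i] is inserted word-finally. /jokpegitpibietow/ → jokpegitpibietowi.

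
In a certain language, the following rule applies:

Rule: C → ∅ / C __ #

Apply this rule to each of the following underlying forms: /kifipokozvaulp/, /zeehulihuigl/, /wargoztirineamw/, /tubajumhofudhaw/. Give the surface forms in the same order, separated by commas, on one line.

kifipokozvaul, zeehulihuig, wargoztirineam, tubajumhofudhaw

/kifipokozvaulp/: /p/ is the second consonant of a word-final cluster /lp/, so it deletes. → [kifipokozvaul].
/zeehulihuigl/: /l/ is the second consonant of a word-final cluster /gl/, so it deletes. → [zeehulihuig].
/wargoztirineamw/: /w/ is the second consonant of a word-final cluster /mw/, so it deletes. → [wargoztirineam].
/tubajumhofudhaw/: the rule's environment is not met; surfaces unchanged as [tubajumhofudhaw].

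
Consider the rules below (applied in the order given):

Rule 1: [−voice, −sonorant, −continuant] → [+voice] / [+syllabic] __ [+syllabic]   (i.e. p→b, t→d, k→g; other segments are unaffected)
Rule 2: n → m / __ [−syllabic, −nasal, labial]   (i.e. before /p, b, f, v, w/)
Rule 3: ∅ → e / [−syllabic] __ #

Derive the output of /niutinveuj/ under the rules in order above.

niudimveuje

Rule 1 (intervocalic voicing): /t/ is a voiceless stop between vowels /u/ and /i/, so it voices to [d]. /niutinveuj/ → niudinveuj.
Rule 2 (nasal place assimilation): /n/ precedes the labial consonant /v/, so it assimilates in place to [m]. /niudinveuj/ → niudimveuj.
Rule 3 (final e-epenthesis): the form ends in the consonant /j/, so [e] is inserted word-finally. /niudimveuj/ → niudimveuje.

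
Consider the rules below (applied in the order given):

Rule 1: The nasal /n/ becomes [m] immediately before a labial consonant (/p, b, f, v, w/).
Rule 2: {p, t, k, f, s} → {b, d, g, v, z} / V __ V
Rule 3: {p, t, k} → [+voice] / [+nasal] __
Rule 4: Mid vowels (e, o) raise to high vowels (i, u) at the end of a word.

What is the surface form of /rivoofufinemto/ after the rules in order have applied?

Rule 1 (nasal place assimilation): no segment meets the environment; /rivoofufinemto/ is unchanged.
Rule 2 (intervocalic voicing): /f/ is a voiceless obstruent between vowels /o/ and /u/, so it voices to [v]. /f/ is a voiceless obstruent between vowels /u/ and /i/, so it voices to [v]. /rivoofufinemto/ → rivoovuvinemto.
Rule 3 (post-nasal voicing): /t/ is a voiceless stop immediately after the nasal /m/, so it voices to [d]. /rivoovuvinemto/ → rivoovuvinemdo.
Rule 4 (final vowel raising): /o/ is a mid vowel in word-final position, so it raises to [u]. /rivoovuvinemdo/ → rivoovuvinemdu.

rivoovuvinemdu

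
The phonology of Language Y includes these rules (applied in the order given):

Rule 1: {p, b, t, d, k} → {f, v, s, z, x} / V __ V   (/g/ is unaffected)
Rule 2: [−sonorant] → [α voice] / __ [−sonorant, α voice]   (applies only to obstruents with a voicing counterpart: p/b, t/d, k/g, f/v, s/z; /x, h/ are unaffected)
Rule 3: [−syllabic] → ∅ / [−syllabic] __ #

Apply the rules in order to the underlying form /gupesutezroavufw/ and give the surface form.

Rule 1 (intervocalic spirantization): /p/ is a stop between vowels /u/ and /e/, so it spirantizes to the fricative [f]. /t/ is a stop between vowels /u/ and /e/, so it spirantizes to the fricative [s]. /gupesutezroavufw/ → gufesusezroavufw.
Rule 2 (regressive voicing assimilation): no segment meets the environment; /gufesusezroavufw/ is unchanged.
Rule 3 (final cluster simplification): /w/ is the second consonant of a word-final cluster /fw/, so it deletes. /gufesusezroavufw/ → gufesusezroavuf.

gufesusezroavuf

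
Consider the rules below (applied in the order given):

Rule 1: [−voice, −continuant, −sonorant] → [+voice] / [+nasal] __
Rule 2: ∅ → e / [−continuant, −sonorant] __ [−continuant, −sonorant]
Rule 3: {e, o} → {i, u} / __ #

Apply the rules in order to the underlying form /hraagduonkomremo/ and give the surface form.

Rule 1 (post-nasal voicing): /k/ is a voiceless stop immediately after the nasal /n/, so it voices to [g]. /hraagduonkomremo/ → hraagduongomremo.
Rule 2 (stop-cluster e-epenthesis): /g/ and /d/ form a stop–stop cluster, so [e] is inserted between them. /hraagduongomremo/ → hraageduongomremo.
Rule 3 (final vowel raising): /o/ is a mid vowel in word-final position, so it raises to [u]. /hraageduongomremo/ → hraageduongomremu.

hraageduongomremu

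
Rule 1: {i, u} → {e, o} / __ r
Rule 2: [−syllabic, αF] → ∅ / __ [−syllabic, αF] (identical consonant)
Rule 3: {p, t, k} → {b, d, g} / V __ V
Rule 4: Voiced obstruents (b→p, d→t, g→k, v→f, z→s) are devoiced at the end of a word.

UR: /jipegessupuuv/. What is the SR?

Rule 1 (pre-rhotic lowering): no segment meets the environment; /jipegessupuuv/ is unchanged.
Rule 2 (degemination): /ss/ is a geminate; the first /s/ deletes. /jipegessupuuv/ → jipegesupuuv.
Rule 3 (intervocalic voicing): /p/ is a voiceless stop between vowels /i/ and /e/, so it voices to [b]. /p/ is a voiceless stop between vowels /u/ and /u/, so it voices to [b]. /jipegesupuuv/ → jibegesubuuv.
Rule 4 (final devoicing): /v/ is a voiced obstruent in word-final position, so it devoices to [f]. /jibegesubuuv/ → jibegesubuuf.

jibegesubuuf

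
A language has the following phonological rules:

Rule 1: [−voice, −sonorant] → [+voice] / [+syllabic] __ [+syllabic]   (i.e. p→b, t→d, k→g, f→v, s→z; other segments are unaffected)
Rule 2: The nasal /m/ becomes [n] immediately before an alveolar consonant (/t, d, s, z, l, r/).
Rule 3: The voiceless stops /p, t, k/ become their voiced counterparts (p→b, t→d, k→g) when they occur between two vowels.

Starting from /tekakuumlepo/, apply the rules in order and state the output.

Rule 1 (intervocalic voicing): /k/ is a voiceless obstruent between vowels /e/ and /a/, so it voices to [g]. /k/ is a voiceless obstruent between vowels /a/ and /u/, so it voices to [g]. /p/ is a voiceless obstruent between vowels /e/ and /o/, so it voices to [b]. /tekakuumlepo/ → tegaguumlebo.
Rule 2 (nasal place assimilation): /m/ precedes the alveolar consonant /l/, so it assimilates in place to [n]. /tegaguumlebo/ → tegaguunlebo.
Rule 3 (intervocalic voicing): no segment meets the environment; /tegaguunlebo/ is unchanged.

tegaguunlebo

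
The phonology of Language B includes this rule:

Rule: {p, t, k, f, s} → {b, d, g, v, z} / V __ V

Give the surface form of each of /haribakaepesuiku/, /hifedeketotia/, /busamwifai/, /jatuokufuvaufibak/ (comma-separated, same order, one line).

haribagaebezuigu, hivedegedodia, buzamwivai, jaduoguvuvauvibak

/haribakaepesuiku/: /k/ is a voiceless obstruent between vowels /a/ and /a/, so it voices to [g]. /p/ is a voiceless obstruent between vowels /e/ and /e/, so it voices to [b]. /s/ is a voiceless obstruent between vowels /e/ and /u/, so it voices to [z]. /k/ is a voiceless obstruent between vowels /i/ and /u/, so it voices to [g]. → [haribagaebezuigu].
/hifedeketotia/: /f/ is a voiceless obstruent between vowels /i/ and /e/, so it voices to [v]. /k/ is a voiceless obstruent between vowels /e/ and /e/, so it voices to [g]. /t/ is a voiceless obstruent between vowels /e/ and /o/, so it voices to [d]. /t/ is a voiceless obstruent between vowels /o/ and /i/, so it voices to [d]. → [hivedegedodia].
/busamwifai/: /s/ is a voiceless obstruent between vowels /u/ and /a/, so it voices to [z]. /f/ is a voiceless obstruent between vowels /i/ and /a/, so it voices to [v]. → [buzamwivai].
/jatuokufuvaufibak/: /t/ is a voiceless obstruent between vowels /a/ and /u/, so it voices to [d]. /k/ is a voiceless obstruent between vowels /o/ and /u/, so it voices to [g]. /f/ is a voiceless obstruent between vowels /u/ and /u/, so it voices to [v]. /f/ is a voiceless obstruent between vowels /u/ and /i/, so it voices to [v]. → [jaduoguvuvauvibak].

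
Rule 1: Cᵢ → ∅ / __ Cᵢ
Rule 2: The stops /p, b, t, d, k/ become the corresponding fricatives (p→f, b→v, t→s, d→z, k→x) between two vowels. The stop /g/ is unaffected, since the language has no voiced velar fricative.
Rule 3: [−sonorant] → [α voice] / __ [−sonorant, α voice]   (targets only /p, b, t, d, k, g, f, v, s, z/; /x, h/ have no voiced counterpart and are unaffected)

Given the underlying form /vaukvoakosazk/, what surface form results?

vaugvoaxosask

Rule 1 (degemination): no segment meets the environment; /vaukvoakosazk/ is unchanged.
Rule 2 (intervocalic spirantization): /k/ is a stop between vowels /a/ and /o/, so it spirantizes to the fricative [x]. /vaukvoakosazk/ → vaukvoaxosazk.
Rule 3 (regressive voicing assimilation): /k/ precedes the voiced obstruent /v/, so it voices to [g] by assimilation. /z/ precedes the voiceless obstruent /k/, so it devoices to [s] by assimilation. /vaukvoaxosazk/ → vaugvoaxosask.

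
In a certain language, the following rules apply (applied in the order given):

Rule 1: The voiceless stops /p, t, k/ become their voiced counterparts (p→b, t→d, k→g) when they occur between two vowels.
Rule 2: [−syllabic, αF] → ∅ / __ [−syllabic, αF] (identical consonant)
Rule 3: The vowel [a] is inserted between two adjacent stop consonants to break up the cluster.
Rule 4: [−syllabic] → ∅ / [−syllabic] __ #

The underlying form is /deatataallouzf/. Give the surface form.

Rule 1 (intervocalic voicing): /t/ is a voiceless stop between vowels /a/ and /a/, so it voices to [d]. /t/ is a voiceless stop between vowels /a/ and /a/, so it voices to [d]. /deatataallouzf/ → deadadaallouzf.
Rule 2 (degemination): /ll/ is a geminate; the first /l/ deletes. /deadadaallouzf/ → deadadaalouzf.
Rule 3 (stop-cluster a-epenthesis): no segment meets the environment; /deadadaalouzf/ is unchanged.
Rule 4 (final cluster simplification): /f/ is the second consonant of a word-final cluster /zf/, so it deletes. /deadadaalouzf/ → deadadaalouz.

deadadaalouz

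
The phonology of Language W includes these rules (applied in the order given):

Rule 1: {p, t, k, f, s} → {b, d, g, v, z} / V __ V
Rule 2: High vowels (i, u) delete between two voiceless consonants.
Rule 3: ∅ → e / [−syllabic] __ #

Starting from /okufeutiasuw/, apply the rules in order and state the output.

Rule 1 (intervocalic voicing): /k/ is a voiceless obstruent between vowels /o/ and /u/, so it voices to [g]. /f/ is a voiceless obstruent between vowels /u/ and /e/, so it voices to [v]. /t/ is a voiceless obstruent between vowels /u/ and /i/, so it voices to [d]. /s/ is a voiceless obstruent between vowels /a/ and /u/, so it voices to [z]. /okufeutiasuw/ → oguveudiazuw.
Rule 2 (high vowel syncope): no segment meets the environment; /oguveudiazuw/ is unchanged.
Rule 3 (final e-epenthesis): the form ends in the consonant /w/, so [e] is inserted word-finally. /oguveudiazuw/ → oguveudiazuwe.

oguveudiazuwe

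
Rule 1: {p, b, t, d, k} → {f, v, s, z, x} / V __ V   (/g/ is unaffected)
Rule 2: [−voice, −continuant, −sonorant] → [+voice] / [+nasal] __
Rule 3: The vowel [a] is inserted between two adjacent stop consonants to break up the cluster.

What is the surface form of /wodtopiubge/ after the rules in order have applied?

Rule 1 (intervocalic spirantization): /p/ is a stop between vowels /o/ and /i/, so it spirantizes to the fricative [f]. /wodtopiubge/ → wodtofiubge.
Rule 2 (post-nasal voicing): no segment meets the environment; /wodtofiubge/ is unchanged.
Rule 3 (stop-cluster a-epenthesis): /d/ and /t/ form a stop–stop cluster, so [a] is inserted between them. /b/ and /g/ form a stop–stop cluster, so [a] is inserted between them. /wodtofiubge/ → wodatofiubage.

wodatofiubage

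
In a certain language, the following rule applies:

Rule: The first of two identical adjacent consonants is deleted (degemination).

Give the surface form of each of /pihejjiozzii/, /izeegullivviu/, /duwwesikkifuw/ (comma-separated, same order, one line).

pihejiozii, izeeguliviu, duwesikifuw

/pihejjiozzii/: /jj/ is a geminate; the first /j/ deletes. /zz/ is a geminate; the first /z/ deletes. → [pihejiozii].
/izeegullivviu/: /ll/ is a geminate; the first /l/ deletes. /vv/ is a geminate; the first /v/ deletes. → [izeeguliviu].
/duwwesikkifuw/: /ww/ is a geminate; the first /w/ deletes. /kk/ is a geminate; the first /k/ deletes. → [duwesikifuw].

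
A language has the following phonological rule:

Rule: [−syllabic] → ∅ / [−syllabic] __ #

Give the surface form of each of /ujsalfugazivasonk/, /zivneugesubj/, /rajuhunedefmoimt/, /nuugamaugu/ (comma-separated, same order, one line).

/ujsalfugazivasonk/: /k/ is the second consonant of a word-final cluster /nk/, so it deletes. → [ujsalfugazivason].
/zivneugesubj/: /j/ is the second consonant of a word-final cluster /bj/, so it deletes. → [zivneugesub].
/rajuhunedefmoimt/: /t/ is the second consonant of a word-final cluster /mt/, so it deletes. → [rajuhunedefmoim].
/nuugamaugu/: the rule's environment is not met; surfaces unchanged as [nuugamaugu].

ujsalfugazivason, zivneugesub, rajuhunedefmoim, nuugamaugu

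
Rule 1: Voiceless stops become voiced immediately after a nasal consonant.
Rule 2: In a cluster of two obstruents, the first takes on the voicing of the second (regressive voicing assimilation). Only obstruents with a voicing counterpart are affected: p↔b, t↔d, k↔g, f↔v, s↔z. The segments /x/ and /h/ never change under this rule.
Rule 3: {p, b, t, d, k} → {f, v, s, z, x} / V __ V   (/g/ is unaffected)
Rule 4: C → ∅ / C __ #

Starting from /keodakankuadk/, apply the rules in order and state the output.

keozaxanguat

Rule 1 (post-nasal voicing): /k/ is a voiceless stop immediately after the nasal /n/, so it voices to [g]. /keodakankuadk/ → keodakanguadk.
Rule 2 (regressive voicing assimilation): /d/ precedes the voiceless obstruent /k/, so it devoices to [t] by assimilation. /keodakanguadk/ → keodakanguatk.
Rule 3 (intervocalic spirantization): /d/ is a stop between vowels /o/ and /a/, so it spirantizes to the fricative [z]. /k/ is a stop between vowels /a/ and /a/, so it spirantizes to the fricative [x]. /keodakanguatk/ → keozaxanguatk.
Rule 4 (final cluster simplification): /k/ is the second consonant of a word-final cluster /tk/, so it deletes. /keozaxanguatk/ → keozaxanguat.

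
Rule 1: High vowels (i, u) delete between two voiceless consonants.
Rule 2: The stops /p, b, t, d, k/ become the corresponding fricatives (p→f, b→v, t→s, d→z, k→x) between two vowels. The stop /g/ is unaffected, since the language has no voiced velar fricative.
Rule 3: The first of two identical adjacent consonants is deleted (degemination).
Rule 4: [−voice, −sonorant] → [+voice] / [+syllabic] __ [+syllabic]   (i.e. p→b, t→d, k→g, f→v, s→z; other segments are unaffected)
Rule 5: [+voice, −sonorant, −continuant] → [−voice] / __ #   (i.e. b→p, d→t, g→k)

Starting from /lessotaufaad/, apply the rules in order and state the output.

Rule 1 (high vowel syncope): no segment meets the environment; /lessotaufaad/ is unchanged.
Rule 2 (intervocalic spirantization): /t/ is a stop between vowels /o/ and /a/, so it spirantizes to the fricative [s]. /lessotaufaad/ → lessosaufaad.
Rule 3 (degemination): /ss/ is a geminate; the first /s/ deletes. /lessosaufaad/ → lesosaufaad.
Rule 4 (intervocalic voicing): /s/ is a voiceless obstruent between vowels /e/ and /o/, so it voices to [z]. /s/ is a voiceless obstruent between vowels /o/ and /a/, so it voices to [z]. /f/ is a voiceless obstruent between vowels /u/ and /a/, so it voices to [v]. /lesosaufaad/ → lezozauvaad.
Rule 5 (final devoicing): /d/ is a voiced stop in word-final position, so it devoices to [t]. /lezozauvaad/ → lezozauvaat.

lezozauvaat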